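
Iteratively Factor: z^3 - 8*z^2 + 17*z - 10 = (z - 2)*(z^2 - 6*z + 5) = (z - 2)*(z - 1)*(z - 5)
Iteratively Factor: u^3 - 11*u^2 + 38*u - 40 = (u - 5)*(u^2 - 6*u + 8) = (u - 5)*(u - 2)*(u - 4)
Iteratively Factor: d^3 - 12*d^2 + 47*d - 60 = (d - 3)*(d^2 - 9*d + 20) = (d - 5)*(d - 3)*(d - 4)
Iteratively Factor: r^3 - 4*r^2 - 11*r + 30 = (r + 3)*(r^2 - 7*r + 10) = (r - 2)*(r + 3)*(r - 5)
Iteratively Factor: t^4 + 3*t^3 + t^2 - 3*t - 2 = (t - 1)*(t^3 + 4*t^2 + 5*t + 2) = (t - 1)*(t + 1)*(t^2 + 3*t + 2) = (t - 1)*(t + 1)*(t + 2)*(t + 1)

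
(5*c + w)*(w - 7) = 5*c*w - 35*c + w^2 - 7*w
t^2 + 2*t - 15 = (t - 3)*(t + 5)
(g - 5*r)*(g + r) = g^2 - 4*g*r - 5*r^2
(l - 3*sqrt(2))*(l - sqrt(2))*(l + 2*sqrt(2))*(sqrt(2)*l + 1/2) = sqrt(2)*l^4 - 7*l^3/2 - 11*sqrt(2)*l^2 + 19*l + 6*sqrt(2)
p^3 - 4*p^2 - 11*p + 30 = (p - 5)*(p - 2)*(p + 3)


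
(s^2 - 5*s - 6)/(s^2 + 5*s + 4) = (s - 6)/(s + 4)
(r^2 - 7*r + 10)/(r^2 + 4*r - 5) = (r^2 - 7*r + 10)/(r^2 + 4*r - 5)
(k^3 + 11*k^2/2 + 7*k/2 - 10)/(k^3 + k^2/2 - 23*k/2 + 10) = (2*k + 5)/(2*k - 5)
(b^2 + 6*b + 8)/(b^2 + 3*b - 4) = (b + 2)/(b - 1)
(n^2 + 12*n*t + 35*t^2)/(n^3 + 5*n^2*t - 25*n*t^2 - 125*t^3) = (-n - 7*t)/(-n^2 + 25*t^2)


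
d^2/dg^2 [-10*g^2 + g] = -20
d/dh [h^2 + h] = 2*h + 1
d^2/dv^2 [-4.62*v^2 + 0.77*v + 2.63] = -9.24000000000000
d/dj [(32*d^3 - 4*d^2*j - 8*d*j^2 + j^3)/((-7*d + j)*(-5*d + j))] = (244*d^4 - 624*d^3*j + 205*d^2*j^2 - 24*d*j^3 + j^4)/(1225*d^4 - 840*d^3*j + 214*d^2*j^2 - 24*d*j^3 + j^4)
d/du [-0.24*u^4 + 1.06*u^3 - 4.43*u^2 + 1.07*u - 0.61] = -0.96*u^3 + 3.18*u^2 - 8.86*u + 1.07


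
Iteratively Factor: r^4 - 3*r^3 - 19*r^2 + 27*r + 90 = (r - 5)*(r^3 + 2*r^2 - 9*r - 18) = (r - 5)*(r + 2)*(r^2 - 9) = (r - 5)*(r - 3)*(r + 2)*(r + 3)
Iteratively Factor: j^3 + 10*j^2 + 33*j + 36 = (j + 3)*(j^2 + 7*j + 12) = (j + 3)^2*(j + 4)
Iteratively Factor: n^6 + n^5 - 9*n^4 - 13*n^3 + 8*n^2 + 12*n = (n + 2)*(n^5 - n^4 - 7*n^3 + n^2 + 6*n) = (n - 1)*(n + 2)*(n^4 - 7*n^2 - 6*n) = n*(n - 1)*(n + 2)*(n^3 - 7*n - 6) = n*(n - 3)*(n - 1)*(n + 2)*(n^2 + 3*n + 2) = n*(n - 3)*(n - 1)*(n + 1)*(n + 2)*(n + 2)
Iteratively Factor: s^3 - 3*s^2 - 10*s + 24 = (s + 3)*(s^2 - 6*s + 8) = (s - 2)*(s + 3)*(s - 4)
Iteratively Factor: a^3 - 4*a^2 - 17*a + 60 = (a + 4)*(a^2 - 8*a + 15) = (a - 3)*(a + 4)*(a - 5)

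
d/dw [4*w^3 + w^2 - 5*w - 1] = 12*w^2 + 2*w - 5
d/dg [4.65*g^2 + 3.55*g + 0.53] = 9.3*g + 3.55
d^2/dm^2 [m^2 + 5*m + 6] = 2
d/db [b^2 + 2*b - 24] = 2*b + 2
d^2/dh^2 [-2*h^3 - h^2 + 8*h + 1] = -12*h - 2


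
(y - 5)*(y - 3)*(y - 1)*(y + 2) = y^4 - 7*y^3 + 5*y^2 + 31*y - 30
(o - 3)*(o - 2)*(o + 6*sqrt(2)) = o^3 - 5*o^2 + 6*sqrt(2)*o^2 - 30*sqrt(2)*o + 6*o + 36*sqrt(2)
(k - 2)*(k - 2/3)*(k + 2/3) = k^3 - 2*k^2 - 4*k/9 + 8/9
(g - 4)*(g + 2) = g^2 - 2*g - 8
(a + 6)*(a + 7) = a^2 + 13*a + 42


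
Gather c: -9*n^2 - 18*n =-9*n^2 - 18*n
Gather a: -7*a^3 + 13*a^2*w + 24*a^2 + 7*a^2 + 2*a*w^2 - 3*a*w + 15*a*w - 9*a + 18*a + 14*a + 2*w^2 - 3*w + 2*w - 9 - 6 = -7*a^3 + a^2*(13*w + 31) + a*(2*w^2 + 12*w + 23) + 2*w^2 - w - 15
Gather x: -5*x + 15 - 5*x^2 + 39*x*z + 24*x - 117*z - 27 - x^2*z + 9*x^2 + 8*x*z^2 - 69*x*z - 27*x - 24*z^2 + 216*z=x^2*(4 - z) + x*(8*z^2 - 30*z - 8) - 24*z^2 + 99*z - 12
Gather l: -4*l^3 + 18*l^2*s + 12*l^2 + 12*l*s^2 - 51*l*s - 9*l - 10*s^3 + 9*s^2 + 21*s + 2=-4*l^3 + l^2*(18*s + 12) + l*(12*s^2 - 51*s - 9) - 10*s^3 + 9*s^2 + 21*s + 2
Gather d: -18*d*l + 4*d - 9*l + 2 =d*(4 - 18*l) - 9*l + 2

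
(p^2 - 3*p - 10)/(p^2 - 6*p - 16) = (p - 5)/(p - 8)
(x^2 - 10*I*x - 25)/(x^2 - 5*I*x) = (x - 5*I)/x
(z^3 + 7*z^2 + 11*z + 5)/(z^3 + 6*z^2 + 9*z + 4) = (z + 5)/(z + 4)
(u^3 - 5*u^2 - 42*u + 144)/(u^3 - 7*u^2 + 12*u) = (u^2 - 2*u - 48)/(u*(u - 4))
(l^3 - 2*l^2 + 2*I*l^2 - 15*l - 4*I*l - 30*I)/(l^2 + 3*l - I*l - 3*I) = (l^2 + l*(-5 + 2*I) - 10*I)/(l - I)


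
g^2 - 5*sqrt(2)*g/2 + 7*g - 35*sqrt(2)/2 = (g + 7)*(g - 5*sqrt(2)/2)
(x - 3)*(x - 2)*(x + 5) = x^3 - 19*x + 30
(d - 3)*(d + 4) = d^2 + d - 12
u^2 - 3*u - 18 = (u - 6)*(u + 3)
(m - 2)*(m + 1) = m^2 - m - 2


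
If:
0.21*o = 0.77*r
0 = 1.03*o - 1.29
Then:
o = 1.25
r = 0.34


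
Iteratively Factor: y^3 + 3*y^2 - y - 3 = (y - 1)*(y^2 + 4*y + 3) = (y - 1)*(y + 3)*(y + 1)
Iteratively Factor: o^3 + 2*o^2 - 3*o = (o)*(o^2 + 2*o - 3) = o*(o - 1)*(o + 3)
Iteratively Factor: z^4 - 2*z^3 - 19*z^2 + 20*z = (z)*(z^3 - 2*z^2 - 19*z + 20) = z*(z + 4)*(z^2 - 6*z + 5) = z*(z - 1)*(z + 4)*(z - 5)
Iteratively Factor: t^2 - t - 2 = (t - 2)*(t + 1)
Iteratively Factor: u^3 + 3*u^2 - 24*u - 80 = (u + 4)*(u^2 - u - 20) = (u + 4)^2*(u - 5)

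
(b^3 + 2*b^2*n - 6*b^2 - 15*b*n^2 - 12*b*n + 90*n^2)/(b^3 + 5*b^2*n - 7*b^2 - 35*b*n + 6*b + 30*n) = (b - 3*n)/(b - 1)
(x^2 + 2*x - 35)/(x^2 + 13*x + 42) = (x - 5)/(x + 6)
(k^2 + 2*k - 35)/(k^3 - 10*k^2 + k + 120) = (k + 7)/(k^2 - 5*k - 24)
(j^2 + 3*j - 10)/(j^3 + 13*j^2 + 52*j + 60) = (j - 2)/(j^2 + 8*j + 12)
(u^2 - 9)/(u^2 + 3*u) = (u - 3)/u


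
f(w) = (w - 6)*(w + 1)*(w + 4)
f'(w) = (w - 6)*(w + 1) + (w - 6)*(w + 4) + (w + 1)*(w + 4) = 3*w^2 - 2*w - 26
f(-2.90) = 18.60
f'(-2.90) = 5.03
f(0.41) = -34.76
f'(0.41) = -26.32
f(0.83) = -45.70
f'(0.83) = -25.59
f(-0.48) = -11.86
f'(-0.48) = -24.35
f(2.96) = -83.79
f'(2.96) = -5.64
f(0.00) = -24.00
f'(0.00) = -26.00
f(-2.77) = 19.09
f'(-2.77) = 2.56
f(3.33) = -84.74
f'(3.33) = 0.61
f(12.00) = 1248.00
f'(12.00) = 382.00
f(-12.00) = -1584.00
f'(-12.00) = 430.00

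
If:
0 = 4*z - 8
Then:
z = 2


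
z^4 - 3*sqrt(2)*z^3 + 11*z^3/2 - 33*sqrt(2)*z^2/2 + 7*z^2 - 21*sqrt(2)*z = z*(z + 2)*(z + 7/2)*(z - 3*sqrt(2))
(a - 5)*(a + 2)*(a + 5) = a^3 + 2*a^2 - 25*a - 50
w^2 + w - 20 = (w - 4)*(w + 5)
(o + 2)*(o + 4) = o^2 + 6*o + 8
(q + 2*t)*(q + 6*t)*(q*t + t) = q^3*t + 8*q^2*t^2 + q^2*t + 12*q*t^3 + 8*q*t^2 + 12*t^3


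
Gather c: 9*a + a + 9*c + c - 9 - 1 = 10*a + 10*c - 10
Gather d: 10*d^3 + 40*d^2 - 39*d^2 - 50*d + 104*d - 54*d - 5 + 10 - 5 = 10*d^3 + d^2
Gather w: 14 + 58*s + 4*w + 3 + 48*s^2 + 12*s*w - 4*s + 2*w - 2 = 48*s^2 + 54*s + w*(12*s + 6) + 15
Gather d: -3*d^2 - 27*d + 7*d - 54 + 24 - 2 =-3*d^2 - 20*d - 32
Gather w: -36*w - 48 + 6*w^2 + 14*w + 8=6*w^2 - 22*w - 40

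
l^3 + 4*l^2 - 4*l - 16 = (l - 2)*(l + 2)*(l + 4)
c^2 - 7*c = c*(c - 7)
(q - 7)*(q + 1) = q^2 - 6*q - 7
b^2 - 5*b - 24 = (b - 8)*(b + 3)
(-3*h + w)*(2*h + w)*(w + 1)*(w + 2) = -6*h^2*w^2 - 18*h^2*w - 12*h^2 - h*w^3 - 3*h*w^2 - 2*h*w + w^4 + 3*w^3 + 2*w^2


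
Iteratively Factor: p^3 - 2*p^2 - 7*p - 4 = (p + 1)*(p^2 - 3*p - 4) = (p + 1)^2*(p - 4)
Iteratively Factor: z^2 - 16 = (z - 4)*(z + 4)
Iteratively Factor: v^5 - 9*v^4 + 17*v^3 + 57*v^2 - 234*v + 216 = (v - 4)*(v^4 - 5*v^3 - 3*v^2 + 45*v - 54) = (v - 4)*(v + 3)*(v^3 - 8*v^2 + 21*v - 18) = (v - 4)*(v - 3)*(v + 3)*(v^2 - 5*v + 6) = (v - 4)*(v - 3)^2*(v + 3)*(v - 2)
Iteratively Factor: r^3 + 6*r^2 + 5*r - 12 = (r + 3)*(r^2 + 3*r - 4) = (r - 1)*(r + 3)*(r + 4)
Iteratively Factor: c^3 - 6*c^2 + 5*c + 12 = (c - 4)*(c^2 - 2*c - 3) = (c - 4)*(c - 3)*(c + 1)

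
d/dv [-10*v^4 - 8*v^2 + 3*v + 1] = -40*v^3 - 16*v + 3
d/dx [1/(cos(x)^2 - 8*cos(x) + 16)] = 2*sin(x)/(cos(x) - 4)^3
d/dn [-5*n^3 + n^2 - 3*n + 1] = -15*n^2 + 2*n - 3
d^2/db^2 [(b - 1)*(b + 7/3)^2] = 6*b + 22/3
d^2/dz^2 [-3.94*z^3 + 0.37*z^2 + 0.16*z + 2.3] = 0.74 - 23.64*z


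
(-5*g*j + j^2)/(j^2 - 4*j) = (-5*g + j)/(j - 4)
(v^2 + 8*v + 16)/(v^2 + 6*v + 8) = (v + 4)/(v + 2)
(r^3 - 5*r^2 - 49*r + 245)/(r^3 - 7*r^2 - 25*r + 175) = (r + 7)/(r + 5)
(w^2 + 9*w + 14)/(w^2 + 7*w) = (w + 2)/w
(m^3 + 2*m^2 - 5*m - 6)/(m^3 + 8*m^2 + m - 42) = (m + 1)/(m + 7)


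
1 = 1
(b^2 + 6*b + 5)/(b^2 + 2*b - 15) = (b + 1)/(b - 3)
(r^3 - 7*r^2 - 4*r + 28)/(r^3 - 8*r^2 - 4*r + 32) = (r - 7)/(r - 8)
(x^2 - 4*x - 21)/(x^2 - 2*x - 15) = (x - 7)/(x - 5)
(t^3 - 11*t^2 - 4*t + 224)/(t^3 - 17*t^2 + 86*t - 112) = (t + 4)/(t - 2)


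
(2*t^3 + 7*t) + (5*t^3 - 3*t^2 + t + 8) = 7*t^3 - 3*t^2 + 8*t + 8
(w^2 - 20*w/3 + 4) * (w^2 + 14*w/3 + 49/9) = w^4 - 2*w^3 - 65*w^2/3 - 476*w/27 + 196/9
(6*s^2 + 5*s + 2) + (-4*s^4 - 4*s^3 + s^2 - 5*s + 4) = -4*s^4 - 4*s^3 + 7*s^2 + 6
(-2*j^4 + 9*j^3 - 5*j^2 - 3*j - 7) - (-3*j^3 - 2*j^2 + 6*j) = -2*j^4 + 12*j^3 - 3*j^2 - 9*j - 7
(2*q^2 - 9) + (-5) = 2*q^2 - 14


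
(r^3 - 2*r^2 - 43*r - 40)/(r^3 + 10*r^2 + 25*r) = (r^2 - 7*r - 8)/(r*(r + 5))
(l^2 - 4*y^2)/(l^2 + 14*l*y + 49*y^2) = (l^2 - 4*y^2)/(l^2 + 14*l*y + 49*y^2)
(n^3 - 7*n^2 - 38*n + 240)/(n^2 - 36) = (n^2 - 13*n + 40)/(n - 6)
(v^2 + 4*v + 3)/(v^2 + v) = (v + 3)/v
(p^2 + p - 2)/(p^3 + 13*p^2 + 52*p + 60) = (p - 1)/(p^2 + 11*p + 30)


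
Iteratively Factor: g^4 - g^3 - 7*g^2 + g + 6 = (g - 3)*(g^3 + 2*g^2 - g - 2) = (g - 3)*(g - 1)*(g^2 + 3*g + 2) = (g - 3)*(g - 1)*(g + 2)*(g + 1)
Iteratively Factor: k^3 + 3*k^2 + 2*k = (k + 1)*(k^2 + 2*k) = (k + 1)*(k + 2)*(k)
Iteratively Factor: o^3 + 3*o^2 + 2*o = (o + 1)*(o^2 + 2*o) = (o + 1)*(o + 2)*(o)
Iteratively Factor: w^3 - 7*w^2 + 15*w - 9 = (w - 1)*(w^2 - 6*w + 9) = (w - 3)*(w - 1)*(w - 3)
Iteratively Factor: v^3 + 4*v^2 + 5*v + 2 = (v + 1)*(v^2 + 3*v + 2) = (v + 1)*(v + 2)*(v + 1)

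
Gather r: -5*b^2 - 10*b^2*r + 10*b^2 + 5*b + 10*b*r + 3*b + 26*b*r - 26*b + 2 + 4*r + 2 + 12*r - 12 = 5*b^2 - 18*b + r*(-10*b^2 + 36*b + 16) - 8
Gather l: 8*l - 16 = 8*l - 16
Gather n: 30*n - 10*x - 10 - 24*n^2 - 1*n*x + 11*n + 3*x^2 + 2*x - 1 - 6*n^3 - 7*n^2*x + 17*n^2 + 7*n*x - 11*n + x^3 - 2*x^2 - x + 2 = -6*n^3 + n^2*(-7*x - 7) + n*(6*x + 30) + x^3 + x^2 - 9*x - 9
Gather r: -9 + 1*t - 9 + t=2*t - 18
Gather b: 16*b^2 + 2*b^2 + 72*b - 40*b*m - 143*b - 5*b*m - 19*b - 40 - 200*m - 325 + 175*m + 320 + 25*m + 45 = 18*b^2 + b*(-45*m - 90)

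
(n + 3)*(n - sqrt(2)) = n^2 - sqrt(2)*n + 3*n - 3*sqrt(2)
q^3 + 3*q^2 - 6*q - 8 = (q - 2)*(q + 1)*(q + 4)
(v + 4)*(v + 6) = v^2 + 10*v + 24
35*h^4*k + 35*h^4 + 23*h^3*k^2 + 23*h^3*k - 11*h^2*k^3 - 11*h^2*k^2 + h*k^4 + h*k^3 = (-7*h + k)*(-5*h + k)*(h + k)*(h*k + h)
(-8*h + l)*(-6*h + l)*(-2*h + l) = -96*h^3 + 76*h^2*l - 16*h*l^2 + l^3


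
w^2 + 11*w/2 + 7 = (w + 2)*(w + 7/2)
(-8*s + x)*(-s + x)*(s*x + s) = 8*s^3*x + 8*s^3 - 9*s^2*x^2 - 9*s^2*x + s*x^3 + s*x^2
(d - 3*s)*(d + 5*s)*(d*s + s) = d^3*s + 2*d^2*s^2 + d^2*s - 15*d*s^3 + 2*d*s^2 - 15*s^3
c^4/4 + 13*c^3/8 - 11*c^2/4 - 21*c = c*(c/4 + 1)*(c - 7/2)*(c + 6)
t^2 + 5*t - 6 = (t - 1)*(t + 6)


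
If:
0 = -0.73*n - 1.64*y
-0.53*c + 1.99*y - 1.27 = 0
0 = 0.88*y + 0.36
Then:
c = -3.93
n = 0.92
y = -0.41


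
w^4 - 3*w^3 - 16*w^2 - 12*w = w*(w - 6)*(w + 1)*(w + 2)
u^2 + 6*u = u*(u + 6)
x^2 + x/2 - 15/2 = (x - 5/2)*(x + 3)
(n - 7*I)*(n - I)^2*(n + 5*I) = n^4 - 4*I*n^3 + 30*n^2 - 68*I*n - 35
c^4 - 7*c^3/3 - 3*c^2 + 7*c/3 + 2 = (c - 3)*(c - 1)*(c + 2/3)*(c + 1)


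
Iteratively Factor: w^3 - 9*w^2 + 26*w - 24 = (w - 3)*(w^2 - 6*w + 8) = (w - 3)*(w - 2)*(w - 4)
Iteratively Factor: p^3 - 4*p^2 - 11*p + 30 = (p + 3)*(p^2 - 7*p + 10) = (p - 5)*(p + 3)*(p - 2)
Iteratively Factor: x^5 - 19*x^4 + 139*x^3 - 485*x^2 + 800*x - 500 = (x - 2)*(x^4 - 17*x^3 + 105*x^2 - 275*x + 250) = (x - 2)^2*(x^3 - 15*x^2 + 75*x - 125) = (x - 5)*(x - 2)^2*(x^2 - 10*x + 25) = (x - 5)^2*(x - 2)^2*(x - 5)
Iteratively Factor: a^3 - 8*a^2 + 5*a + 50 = (a - 5)*(a^2 - 3*a - 10) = (a - 5)^2*(a + 2)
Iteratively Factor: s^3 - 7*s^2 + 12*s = (s - 4)*(s^2 - 3*s) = s*(s - 4)*(s - 3)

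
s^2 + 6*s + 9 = (s + 3)^2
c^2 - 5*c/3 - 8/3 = (c - 8/3)*(c + 1)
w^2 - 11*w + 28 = (w - 7)*(w - 4)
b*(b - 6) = b^2 - 6*b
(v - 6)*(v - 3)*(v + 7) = v^3 - 2*v^2 - 45*v + 126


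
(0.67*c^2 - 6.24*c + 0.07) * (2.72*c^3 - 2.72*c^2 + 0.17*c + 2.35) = 1.8224*c^5 - 18.7952*c^4 + 17.2771*c^3 + 0.3233*c^2 - 14.6521*c + 0.1645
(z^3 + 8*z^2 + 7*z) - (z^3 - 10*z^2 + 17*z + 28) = 18*z^2 - 10*z - 28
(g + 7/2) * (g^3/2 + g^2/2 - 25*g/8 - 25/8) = g^4/2 + 9*g^3/4 - 11*g^2/8 - 225*g/16 - 175/16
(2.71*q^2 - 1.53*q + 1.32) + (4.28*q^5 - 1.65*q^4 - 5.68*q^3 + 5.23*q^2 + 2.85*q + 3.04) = 4.28*q^5 - 1.65*q^4 - 5.68*q^3 + 7.94*q^2 + 1.32*q + 4.36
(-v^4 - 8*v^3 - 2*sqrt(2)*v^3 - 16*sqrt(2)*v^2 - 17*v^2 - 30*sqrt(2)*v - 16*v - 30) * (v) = -v^5 - 8*v^4 - 2*sqrt(2)*v^4 - 16*sqrt(2)*v^3 - 17*v^3 - 30*sqrt(2)*v^2 - 16*v^2 - 30*v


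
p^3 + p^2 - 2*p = p*(p - 1)*(p + 2)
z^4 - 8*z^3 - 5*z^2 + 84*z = z*(z - 7)*(z - 4)*(z + 3)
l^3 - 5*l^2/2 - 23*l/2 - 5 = (l - 5)*(l + 1/2)*(l + 2)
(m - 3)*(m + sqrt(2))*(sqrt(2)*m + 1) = sqrt(2)*m^3 - 3*sqrt(2)*m^2 + 3*m^2 - 9*m + sqrt(2)*m - 3*sqrt(2)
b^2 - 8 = (b - 2*sqrt(2))*(b + 2*sqrt(2))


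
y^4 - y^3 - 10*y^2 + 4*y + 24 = (y - 3)*(y - 2)*(y + 2)^2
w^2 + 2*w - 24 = (w - 4)*(w + 6)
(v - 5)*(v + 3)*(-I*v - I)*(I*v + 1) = v^4 - v^3 - I*v^3 - 17*v^2 + I*v^2 - 15*v + 17*I*v + 15*I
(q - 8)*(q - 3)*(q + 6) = q^3 - 5*q^2 - 42*q + 144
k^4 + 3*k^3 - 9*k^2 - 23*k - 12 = (k - 3)*(k + 1)^2*(k + 4)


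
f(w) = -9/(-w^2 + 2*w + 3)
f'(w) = -9*(2*w - 2)/(-w^2 + 2*w + 3)^2 = 18*(1 - w)/(-w^2 + 2*w + 3)^2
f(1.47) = -2.38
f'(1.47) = -0.59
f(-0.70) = -8.11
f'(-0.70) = 24.84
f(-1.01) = 224.44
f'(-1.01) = 22499.86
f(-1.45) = 4.49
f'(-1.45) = 11.00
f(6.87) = 0.30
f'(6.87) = -0.11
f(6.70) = 0.32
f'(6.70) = -0.13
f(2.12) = -3.28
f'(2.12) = -2.67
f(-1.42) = 4.85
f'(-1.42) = 12.64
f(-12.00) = 0.05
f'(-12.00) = 0.01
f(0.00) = -3.00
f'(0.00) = 2.00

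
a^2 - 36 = (a - 6)*(a + 6)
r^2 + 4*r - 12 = (r - 2)*(r + 6)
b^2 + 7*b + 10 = (b + 2)*(b + 5)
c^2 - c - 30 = (c - 6)*(c + 5)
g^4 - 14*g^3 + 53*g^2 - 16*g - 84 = (g - 7)*(g - 6)*(g - 2)*(g + 1)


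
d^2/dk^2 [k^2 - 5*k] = 2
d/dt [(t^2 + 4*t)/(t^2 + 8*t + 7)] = 2*(2*t^2 + 7*t + 14)/(t^4 + 16*t^3 + 78*t^2 + 112*t + 49)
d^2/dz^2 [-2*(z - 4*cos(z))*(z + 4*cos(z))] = 128*sin(z)^2 - 68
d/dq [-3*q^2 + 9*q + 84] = 9 - 6*q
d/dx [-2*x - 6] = -2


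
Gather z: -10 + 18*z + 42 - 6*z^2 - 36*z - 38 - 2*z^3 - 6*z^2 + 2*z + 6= -2*z^3 - 12*z^2 - 16*z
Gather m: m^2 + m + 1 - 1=m^2 + m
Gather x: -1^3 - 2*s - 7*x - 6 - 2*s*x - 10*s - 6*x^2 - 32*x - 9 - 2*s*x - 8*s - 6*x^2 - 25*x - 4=-20*s - 12*x^2 + x*(-4*s - 64) - 20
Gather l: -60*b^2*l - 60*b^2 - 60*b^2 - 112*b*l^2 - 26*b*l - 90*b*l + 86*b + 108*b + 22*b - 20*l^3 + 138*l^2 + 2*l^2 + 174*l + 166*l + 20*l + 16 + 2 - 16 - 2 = -120*b^2 + 216*b - 20*l^3 + l^2*(140 - 112*b) + l*(-60*b^2 - 116*b + 360)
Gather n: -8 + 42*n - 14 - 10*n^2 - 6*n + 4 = -10*n^2 + 36*n - 18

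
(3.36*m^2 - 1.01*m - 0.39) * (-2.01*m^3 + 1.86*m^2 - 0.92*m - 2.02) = -6.7536*m^5 + 8.2797*m^4 - 4.1859*m^3 - 6.5834*m^2 + 2.399*m + 0.7878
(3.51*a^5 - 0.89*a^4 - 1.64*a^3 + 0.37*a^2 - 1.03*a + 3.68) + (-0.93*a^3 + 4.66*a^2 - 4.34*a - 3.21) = 3.51*a^5 - 0.89*a^4 - 2.57*a^3 + 5.03*a^2 - 5.37*a + 0.47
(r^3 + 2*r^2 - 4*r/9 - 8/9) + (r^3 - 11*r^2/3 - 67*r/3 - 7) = 2*r^3 - 5*r^2/3 - 205*r/9 - 71/9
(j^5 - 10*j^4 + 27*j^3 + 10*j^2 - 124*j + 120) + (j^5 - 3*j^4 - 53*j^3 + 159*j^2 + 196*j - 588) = 2*j^5 - 13*j^4 - 26*j^3 + 169*j^2 + 72*j - 468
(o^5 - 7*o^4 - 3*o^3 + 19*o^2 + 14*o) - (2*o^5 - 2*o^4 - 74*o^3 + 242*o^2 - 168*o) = -o^5 - 5*o^4 + 71*o^3 - 223*o^2 + 182*o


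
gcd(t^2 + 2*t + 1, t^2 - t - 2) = t + 1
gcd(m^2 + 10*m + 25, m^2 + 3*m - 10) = m + 5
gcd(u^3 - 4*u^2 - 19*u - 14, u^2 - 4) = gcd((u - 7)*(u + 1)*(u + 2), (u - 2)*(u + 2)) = u + 2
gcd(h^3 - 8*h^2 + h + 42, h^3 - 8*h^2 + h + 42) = h^3 - 8*h^2 + h + 42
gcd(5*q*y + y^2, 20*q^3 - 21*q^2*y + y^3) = 5*q + y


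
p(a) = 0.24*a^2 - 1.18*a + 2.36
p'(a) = 0.48*a - 1.18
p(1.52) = 1.12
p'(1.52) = -0.45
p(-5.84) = 17.44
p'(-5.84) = -3.98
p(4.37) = 1.79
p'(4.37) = 0.92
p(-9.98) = 38.04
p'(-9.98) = -5.97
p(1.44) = 1.16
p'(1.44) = -0.49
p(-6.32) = 19.40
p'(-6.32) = -4.21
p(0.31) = 2.02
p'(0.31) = -1.03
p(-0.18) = 2.58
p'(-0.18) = -1.27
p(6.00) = 3.92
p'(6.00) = 1.70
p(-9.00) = 32.42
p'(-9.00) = -5.50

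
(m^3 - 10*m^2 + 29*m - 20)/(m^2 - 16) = (m^2 - 6*m + 5)/(m + 4)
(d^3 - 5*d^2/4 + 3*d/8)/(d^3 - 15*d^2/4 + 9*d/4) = (d - 1/2)/(d - 3)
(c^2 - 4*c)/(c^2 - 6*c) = (c - 4)/(c - 6)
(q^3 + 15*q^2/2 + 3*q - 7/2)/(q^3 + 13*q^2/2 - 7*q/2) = (q + 1)/q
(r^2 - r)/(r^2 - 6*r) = (r - 1)/(r - 6)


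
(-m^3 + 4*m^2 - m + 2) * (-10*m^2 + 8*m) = 10*m^5 - 48*m^4 + 42*m^3 - 28*m^2 + 16*m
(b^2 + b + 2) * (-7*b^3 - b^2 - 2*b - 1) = -7*b^5 - 8*b^4 - 17*b^3 - 5*b^2 - 5*b - 2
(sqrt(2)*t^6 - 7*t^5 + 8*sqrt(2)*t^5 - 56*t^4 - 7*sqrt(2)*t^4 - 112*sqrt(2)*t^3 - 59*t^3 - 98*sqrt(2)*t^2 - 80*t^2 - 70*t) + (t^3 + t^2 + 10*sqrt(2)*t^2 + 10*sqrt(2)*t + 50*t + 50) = sqrt(2)*t^6 - 7*t^5 + 8*sqrt(2)*t^5 - 56*t^4 - 7*sqrt(2)*t^4 - 112*sqrt(2)*t^3 - 58*t^3 - 88*sqrt(2)*t^2 - 79*t^2 - 20*t + 10*sqrt(2)*t + 50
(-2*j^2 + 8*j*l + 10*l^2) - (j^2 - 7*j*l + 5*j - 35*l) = -3*j^2 + 15*j*l - 5*j + 10*l^2 + 35*l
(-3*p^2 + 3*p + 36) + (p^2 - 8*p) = -2*p^2 - 5*p + 36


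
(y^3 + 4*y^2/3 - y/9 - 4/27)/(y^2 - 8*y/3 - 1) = (y^2 + y - 4/9)/(y - 3)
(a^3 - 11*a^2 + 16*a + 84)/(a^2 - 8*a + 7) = (a^2 - 4*a - 12)/(a - 1)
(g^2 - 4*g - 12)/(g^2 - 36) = (g + 2)/(g + 6)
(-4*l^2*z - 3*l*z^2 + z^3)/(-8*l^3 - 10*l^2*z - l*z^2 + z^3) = z/(2*l + z)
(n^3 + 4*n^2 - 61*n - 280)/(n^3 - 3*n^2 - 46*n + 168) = (n^2 - 3*n - 40)/(n^2 - 10*n + 24)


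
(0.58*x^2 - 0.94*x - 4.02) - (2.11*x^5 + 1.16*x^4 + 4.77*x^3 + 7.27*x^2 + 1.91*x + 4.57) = -2.11*x^5 - 1.16*x^4 - 4.77*x^3 - 6.69*x^2 - 2.85*x - 8.59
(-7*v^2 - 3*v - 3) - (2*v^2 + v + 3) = -9*v^2 - 4*v - 6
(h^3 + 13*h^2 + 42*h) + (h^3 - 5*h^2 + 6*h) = 2*h^3 + 8*h^2 + 48*h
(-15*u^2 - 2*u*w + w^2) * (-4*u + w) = 60*u^3 - 7*u^2*w - 6*u*w^2 + w^3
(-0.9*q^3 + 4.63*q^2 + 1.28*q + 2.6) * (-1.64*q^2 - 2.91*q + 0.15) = 1.476*q^5 - 4.9742*q^4 - 15.7075*q^3 - 7.2943*q^2 - 7.374*q + 0.39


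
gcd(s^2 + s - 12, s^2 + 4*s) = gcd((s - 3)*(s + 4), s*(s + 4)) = s + 4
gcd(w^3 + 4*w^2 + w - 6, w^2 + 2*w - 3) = w^2 + 2*w - 3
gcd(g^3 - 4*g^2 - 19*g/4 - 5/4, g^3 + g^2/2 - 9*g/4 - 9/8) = g + 1/2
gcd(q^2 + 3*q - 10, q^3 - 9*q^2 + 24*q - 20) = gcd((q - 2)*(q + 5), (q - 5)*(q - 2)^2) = q - 2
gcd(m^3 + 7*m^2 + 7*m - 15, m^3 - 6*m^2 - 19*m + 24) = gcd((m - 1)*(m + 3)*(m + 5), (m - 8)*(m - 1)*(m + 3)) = m^2 + 2*m - 3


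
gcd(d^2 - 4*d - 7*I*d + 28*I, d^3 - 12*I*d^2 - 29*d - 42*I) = d - 7*I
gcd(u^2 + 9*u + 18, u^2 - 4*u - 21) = u + 3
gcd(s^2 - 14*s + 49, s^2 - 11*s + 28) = s - 7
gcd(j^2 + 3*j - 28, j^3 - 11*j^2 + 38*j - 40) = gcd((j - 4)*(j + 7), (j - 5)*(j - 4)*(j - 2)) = j - 4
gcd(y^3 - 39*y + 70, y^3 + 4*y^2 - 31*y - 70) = y^2 + 2*y - 35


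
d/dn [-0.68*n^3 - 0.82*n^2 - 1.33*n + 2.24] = -2.04*n^2 - 1.64*n - 1.33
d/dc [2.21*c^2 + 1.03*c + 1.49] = 4.42*c + 1.03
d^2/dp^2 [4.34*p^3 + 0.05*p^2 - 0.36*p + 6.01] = 26.04*p + 0.1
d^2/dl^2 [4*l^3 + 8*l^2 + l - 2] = 24*l + 16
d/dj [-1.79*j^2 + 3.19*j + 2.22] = 3.19 - 3.58*j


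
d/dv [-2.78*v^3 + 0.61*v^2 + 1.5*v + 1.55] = -8.34*v^2 + 1.22*v + 1.5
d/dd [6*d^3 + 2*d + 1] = 18*d^2 + 2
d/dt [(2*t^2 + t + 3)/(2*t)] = 1 - 3/(2*t^2)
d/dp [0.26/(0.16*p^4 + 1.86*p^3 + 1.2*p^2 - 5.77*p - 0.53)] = (-0.1664*p^3 - 1.4508*p^2 - 0.624*p + 1.5002)/(0.16*p^4 + 1.86*p^3 + 1.2*p^2 - 5.77*p - 0.53)^2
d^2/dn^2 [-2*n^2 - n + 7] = -4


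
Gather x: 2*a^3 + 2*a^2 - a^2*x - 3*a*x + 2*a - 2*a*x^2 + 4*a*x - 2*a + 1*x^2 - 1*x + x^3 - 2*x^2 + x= 2*a^3 + 2*a^2 + x^3 + x^2*(-2*a - 1) + x*(-a^2 + a)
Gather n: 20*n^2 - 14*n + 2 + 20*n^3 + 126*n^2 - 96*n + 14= 20*n^3 + 146*n^2 - 110*n + 16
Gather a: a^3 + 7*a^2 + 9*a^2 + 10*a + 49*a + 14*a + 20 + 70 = a^3 + 16*a^2 + 73*a + 90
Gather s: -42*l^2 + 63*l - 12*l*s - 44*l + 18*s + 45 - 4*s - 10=-42*l^2 + 19*l + s*(14 - 12*l) + 35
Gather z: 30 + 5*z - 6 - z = 4*z + 24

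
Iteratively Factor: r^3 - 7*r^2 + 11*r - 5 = (r - 5)*(r^2 - 2*r + 1) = (r - 5)*(r - 1)*(r - 1)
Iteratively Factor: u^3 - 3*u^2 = (u)*(u^2 - 3*u) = u*(u - 3)*(u)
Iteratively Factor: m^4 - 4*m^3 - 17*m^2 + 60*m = (m)*(m^3 - 4*m^2 - 17*m + 60) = m*(m - 3)*(m^2 - m - 20) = m*(m - 5)*(m - 3)*(m + 4)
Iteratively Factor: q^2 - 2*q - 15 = (q - 5)*(q + 3)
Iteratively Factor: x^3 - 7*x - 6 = (x - 3)*(x^2 + 3*x + 2) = (x - 3)*(x + 2)*(x + 1)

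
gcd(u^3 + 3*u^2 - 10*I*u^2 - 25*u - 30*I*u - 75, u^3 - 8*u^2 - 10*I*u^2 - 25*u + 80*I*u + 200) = u^2 - 10*I*u - 25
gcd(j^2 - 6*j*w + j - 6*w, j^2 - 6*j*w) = -j + 6*w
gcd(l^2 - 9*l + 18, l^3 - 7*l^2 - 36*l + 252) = l - 6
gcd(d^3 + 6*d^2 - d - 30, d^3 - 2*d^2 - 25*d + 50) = d^2 + 3*d - 10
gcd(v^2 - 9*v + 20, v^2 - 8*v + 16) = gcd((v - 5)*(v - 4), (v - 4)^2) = v - 4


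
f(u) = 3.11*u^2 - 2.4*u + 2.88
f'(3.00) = 16.26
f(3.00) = 23.67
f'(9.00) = 53.58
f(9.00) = 233.19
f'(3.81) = 21.30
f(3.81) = 38.88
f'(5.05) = 29.01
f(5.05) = 70.07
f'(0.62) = 1.46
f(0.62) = 2.59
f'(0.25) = -0.84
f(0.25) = 2.47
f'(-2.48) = -17.83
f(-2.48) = 27.96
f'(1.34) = 5.93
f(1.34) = 5.25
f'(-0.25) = -3.96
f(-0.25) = 3.67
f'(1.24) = 5.31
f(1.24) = 4.69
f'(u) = 6.22*u - 2.4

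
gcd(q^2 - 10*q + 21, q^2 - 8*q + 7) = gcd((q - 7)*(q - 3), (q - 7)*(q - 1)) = q - 7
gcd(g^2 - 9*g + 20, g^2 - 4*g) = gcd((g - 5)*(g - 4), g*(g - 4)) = g - 4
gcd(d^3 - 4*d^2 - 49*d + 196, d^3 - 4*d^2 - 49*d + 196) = d^3 - 4*d^2 - 49*d + 196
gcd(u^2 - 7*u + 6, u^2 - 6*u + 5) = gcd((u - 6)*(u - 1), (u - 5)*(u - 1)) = u - 1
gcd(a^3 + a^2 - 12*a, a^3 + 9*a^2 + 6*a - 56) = a + 4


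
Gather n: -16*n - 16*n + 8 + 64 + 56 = 128 - 32*n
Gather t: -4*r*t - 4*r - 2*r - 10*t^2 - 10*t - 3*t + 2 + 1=-6*r - 10*t^2 + t*(-4*r - 13) + 3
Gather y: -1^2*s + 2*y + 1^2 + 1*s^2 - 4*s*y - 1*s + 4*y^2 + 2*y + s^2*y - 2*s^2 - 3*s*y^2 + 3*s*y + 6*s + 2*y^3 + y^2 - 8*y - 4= -s^2 + 4*s + 2*y^3 + y^2*(5 - 3*s) + y*(s^2 - s - 4) - 3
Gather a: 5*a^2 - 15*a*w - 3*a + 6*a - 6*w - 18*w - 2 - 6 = 5*a^2 + a*(3 - 15*w) - 24*w - 8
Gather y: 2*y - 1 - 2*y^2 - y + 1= -2*y^2 + y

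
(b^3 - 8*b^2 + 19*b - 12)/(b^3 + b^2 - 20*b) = (b^2 - 4*b + 3)/(b*(b + 5))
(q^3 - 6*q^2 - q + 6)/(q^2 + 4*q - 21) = (q^3 - 6*q^2 - q + 6)/(q^2 + 4*q - 21)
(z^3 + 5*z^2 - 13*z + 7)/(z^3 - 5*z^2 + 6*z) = (z^3 + 5*z^2 - 13*z + 7)/(z*(z^2 - 5*z + 6))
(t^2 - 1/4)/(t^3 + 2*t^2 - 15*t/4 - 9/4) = (2*t - 1)/(2*t^2 + 3*t - 9)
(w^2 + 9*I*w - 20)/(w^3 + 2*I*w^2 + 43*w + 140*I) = 1/(w - 7*I)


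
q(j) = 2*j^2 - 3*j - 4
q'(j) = 4*j - 3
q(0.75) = -5.12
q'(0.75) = 0.00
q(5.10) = 32.72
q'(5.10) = 17.40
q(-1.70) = 6.88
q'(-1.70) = -9.80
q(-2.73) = 19.10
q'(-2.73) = -13.92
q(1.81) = -2.88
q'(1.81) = 4.24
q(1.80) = -2.92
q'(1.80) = 4.20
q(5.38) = 37.75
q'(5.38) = 18.52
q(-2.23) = 12.64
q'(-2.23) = -11.92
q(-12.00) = 320.00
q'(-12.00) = -51.00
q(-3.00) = 23.00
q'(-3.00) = -15.00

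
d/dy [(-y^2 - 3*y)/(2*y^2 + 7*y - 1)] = (-y^2 + 2*y + 3)/(4*y^4 + 28*y^3 + 45*y^2 - 14*y + 1)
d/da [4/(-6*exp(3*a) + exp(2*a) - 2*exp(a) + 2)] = 8*(9*exp(2*a) - exp(a) + 1)*exp(a)/(6*exp(3*a) - exp(2*a) + 2*exp(a) - 2)^2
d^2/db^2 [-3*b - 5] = 0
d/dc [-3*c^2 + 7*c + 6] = 7 - 6*c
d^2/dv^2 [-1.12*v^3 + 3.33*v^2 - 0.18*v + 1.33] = 6.66 - 6.72*v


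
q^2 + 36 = (q - 6*I)*(q + 6*I)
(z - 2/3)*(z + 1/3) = z^2 - z/3 - 2/9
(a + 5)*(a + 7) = a^2 + 12*a + 35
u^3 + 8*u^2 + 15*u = u*(u + 3)*(u + 5)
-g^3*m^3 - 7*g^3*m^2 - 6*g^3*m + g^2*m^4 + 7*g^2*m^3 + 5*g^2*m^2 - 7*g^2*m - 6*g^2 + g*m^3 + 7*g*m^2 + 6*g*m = (-g + m)*(m + 6)*(g*m + 1)*(g*m + g)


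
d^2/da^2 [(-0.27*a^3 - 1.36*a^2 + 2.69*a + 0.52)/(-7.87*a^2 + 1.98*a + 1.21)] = (-283.576576*a^3 - 111.6567*a^2 - 102.706824*a + 2.890932)/(487.443403*a^6 - 367.905186*a^5 - 132.270303*a^4 + 105.367284*a^3 + 20.336349*a^2 - 8.696754*a - 1.771561)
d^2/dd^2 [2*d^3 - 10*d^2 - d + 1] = 12*d - 20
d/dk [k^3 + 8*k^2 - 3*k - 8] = 3*k^2 + 16*k - 3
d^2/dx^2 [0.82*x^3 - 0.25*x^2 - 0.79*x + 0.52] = 4.92*x - 0.5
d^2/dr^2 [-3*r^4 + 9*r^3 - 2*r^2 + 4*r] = -36*r^2 + 54*r - 4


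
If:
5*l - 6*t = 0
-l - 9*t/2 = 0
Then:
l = 0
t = 0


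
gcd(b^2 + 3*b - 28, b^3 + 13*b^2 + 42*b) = b + 7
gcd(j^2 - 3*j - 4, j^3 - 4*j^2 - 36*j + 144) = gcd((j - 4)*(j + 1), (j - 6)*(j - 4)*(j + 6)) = j - 4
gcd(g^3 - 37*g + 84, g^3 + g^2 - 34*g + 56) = g^2 + 3*g - 28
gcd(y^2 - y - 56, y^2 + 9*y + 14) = y + 7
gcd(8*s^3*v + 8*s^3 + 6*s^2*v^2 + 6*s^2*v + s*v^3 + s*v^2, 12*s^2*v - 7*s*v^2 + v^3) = 1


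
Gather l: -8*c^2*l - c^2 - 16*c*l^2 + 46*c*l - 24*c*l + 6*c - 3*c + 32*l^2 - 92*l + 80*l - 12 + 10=-c^2 + 3*c + l^2*(32 - 16*c) + l*(-8*c^2 + 22*c - 12) - 2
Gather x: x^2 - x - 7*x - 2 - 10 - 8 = x^2 - 8*x - 20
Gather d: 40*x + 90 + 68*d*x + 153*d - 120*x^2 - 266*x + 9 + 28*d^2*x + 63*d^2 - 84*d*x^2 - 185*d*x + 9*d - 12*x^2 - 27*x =d^2*(28*x + 63) + d*(-84*x^2 - 117*x + 162) - 132*x^2 - 253*x + 99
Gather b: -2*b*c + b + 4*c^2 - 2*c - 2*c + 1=b*(1 - 2*c) + 4*c^2 - 4*c + 1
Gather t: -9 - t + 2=-t - 7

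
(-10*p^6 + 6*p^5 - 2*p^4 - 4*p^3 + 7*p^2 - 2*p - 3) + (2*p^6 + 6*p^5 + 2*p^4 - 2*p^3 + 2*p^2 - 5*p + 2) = -8*p^6 + 12*p^5 - 6*p^3 + 9*p^2 - 7*p - 1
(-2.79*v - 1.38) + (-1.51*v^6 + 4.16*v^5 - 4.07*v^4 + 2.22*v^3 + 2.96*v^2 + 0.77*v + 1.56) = -1.51*v^6 + 4.16*v^5 - 4.07*v^4 + 2.22*v^3 + 2.96*v^2 - 2.02*v + 0.18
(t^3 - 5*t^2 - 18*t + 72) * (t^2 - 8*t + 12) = t^5 - 13*t^4 + 34*t^3 + 156*t^2 - 792*t + 864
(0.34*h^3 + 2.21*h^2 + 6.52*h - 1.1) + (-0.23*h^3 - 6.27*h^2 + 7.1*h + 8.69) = 0.11*h^3 - 4.06*h^2 + 13.62*h + 7.59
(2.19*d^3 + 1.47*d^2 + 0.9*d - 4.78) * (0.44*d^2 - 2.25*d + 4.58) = 0.9636*d^5 - 4.2807*d^4 + 7.1187*d^3 + 2.6044*d^2 + 14.877*d - 21.8924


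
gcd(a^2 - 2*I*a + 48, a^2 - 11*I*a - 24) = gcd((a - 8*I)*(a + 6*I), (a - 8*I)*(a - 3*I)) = a - 8*I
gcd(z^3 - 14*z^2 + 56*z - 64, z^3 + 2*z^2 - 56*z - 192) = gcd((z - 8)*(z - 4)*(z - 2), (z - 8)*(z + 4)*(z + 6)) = z - 8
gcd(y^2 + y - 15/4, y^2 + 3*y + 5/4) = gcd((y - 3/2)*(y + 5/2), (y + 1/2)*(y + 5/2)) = y + 5/2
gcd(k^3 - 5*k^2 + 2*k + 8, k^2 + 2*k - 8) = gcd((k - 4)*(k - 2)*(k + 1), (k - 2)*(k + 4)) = k - 2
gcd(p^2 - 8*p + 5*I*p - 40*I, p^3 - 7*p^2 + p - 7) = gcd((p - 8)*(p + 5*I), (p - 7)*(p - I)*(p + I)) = 1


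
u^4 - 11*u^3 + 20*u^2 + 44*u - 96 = (u - 8)*(u - 3)*(u - 2)*(u + 2)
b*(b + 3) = b^2 + 3*b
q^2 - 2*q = q*(q - 2)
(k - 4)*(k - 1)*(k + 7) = k^3 + 2*k^2 - 31*k + 28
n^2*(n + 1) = n^3 + n^2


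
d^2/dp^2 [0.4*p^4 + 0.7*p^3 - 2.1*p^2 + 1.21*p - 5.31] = 4.8*p^2 + 4.2*p - 4.2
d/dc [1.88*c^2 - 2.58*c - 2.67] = 3.76*c - 2.58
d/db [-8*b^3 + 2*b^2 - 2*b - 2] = -24*b^2 + 4*b - 2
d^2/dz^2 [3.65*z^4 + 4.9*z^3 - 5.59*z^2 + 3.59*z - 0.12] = 43.8*z^2 + 29.4*z - 11.18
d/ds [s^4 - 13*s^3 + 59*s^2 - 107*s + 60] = 4*s^3 - 39*s^2 + 118*s - 107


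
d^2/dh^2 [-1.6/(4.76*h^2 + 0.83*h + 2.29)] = (72.50432*h^2 + 12.64256*h - 1.6*(9.52*h + 0.83)*(19.04*h + 1.66) + 34.88128)/(4.76*h^2 + 0.83*h + 2.29)^3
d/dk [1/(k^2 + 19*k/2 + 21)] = 2*(-4*k - 19)/(2*k^2 + 19*k + 42)^2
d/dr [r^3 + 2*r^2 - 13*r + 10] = 3*r^2 + 4*r - 13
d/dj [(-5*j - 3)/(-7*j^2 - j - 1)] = (35*j^2 + 5*j - (5*j + 3)*(14*j + 1) + 5)/(7*j^2 + j + 1)^2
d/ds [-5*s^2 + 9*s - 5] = 9 - 10*s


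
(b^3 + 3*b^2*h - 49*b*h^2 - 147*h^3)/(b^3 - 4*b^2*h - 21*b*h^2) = (b + 7*h)/b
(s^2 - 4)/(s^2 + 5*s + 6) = (s - 2)/(s + 3)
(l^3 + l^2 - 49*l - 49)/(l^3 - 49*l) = (l + 1)/l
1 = 1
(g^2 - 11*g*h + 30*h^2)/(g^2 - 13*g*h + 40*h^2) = (g - 6*h)/(g - 8*h)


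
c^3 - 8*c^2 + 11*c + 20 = (c - 5)*(c - 4)*(c + 1)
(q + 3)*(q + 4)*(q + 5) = q^3 + 12*q^2 + 47*q + 60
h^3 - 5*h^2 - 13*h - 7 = (h - 7)*(h + 1)^2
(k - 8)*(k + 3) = k^2 - 5*k - 24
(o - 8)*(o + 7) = o^2 - o - 56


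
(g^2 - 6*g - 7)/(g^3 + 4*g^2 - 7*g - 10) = (g - 7)/(g^2 + 3*g - 10)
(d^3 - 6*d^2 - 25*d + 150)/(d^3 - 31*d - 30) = (d - 5)/(d + 1)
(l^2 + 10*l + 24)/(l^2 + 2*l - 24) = (l + 4)/(l - 4)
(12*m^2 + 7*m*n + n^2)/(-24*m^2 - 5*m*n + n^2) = (-4*m - n)/(8*m - n)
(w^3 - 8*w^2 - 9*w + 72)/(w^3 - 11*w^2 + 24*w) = (w + 3)/w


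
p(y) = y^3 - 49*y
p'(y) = 3*y^2 - 49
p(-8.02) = -122.87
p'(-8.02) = 143.96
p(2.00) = -90.00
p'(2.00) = -37.00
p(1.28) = -60.62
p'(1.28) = -44.08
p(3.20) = -124.03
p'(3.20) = -18.28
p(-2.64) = 110.96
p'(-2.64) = -28.09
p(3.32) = -126.09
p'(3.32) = -15.93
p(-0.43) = 20.99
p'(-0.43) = -48.45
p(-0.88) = 42.44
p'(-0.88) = -46.68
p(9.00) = 288.00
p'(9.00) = 194.00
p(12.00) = 1140.00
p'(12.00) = 383.00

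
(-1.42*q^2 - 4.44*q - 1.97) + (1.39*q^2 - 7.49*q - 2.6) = -0.03*q^2 - 11.93*q - 4.57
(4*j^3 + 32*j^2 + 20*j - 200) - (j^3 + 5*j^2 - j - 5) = 3*j^3 + 27*j^2 + 21*j - 195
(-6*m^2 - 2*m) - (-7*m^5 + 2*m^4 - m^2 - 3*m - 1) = 7*m^5 - 2*m^4 - 5*m^2 + m + 1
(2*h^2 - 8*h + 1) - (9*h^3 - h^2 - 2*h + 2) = -9*h^3 + 3*h^2 - 6*h - 1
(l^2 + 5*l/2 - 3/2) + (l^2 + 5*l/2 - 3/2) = 2*l^2 + 5*l - 3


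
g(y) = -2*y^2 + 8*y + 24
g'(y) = 8 - 4*y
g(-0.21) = 22.23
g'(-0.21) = 8.84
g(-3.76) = -34.36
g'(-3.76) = 23.04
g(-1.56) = 6.65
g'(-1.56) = 14.24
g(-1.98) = 0.32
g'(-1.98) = 15.92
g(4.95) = 14.60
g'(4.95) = -11.80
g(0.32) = 26.36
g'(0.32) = 6.72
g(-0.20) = 22.32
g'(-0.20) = 8.80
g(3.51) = 27.44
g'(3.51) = -6.04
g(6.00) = 0.00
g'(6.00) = -16.00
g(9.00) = -66.00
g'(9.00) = -28.00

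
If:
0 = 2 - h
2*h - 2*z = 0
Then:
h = 2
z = 2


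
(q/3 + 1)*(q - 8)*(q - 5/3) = q^3/3 - 20*q^2/9 - 47*q/9 + 40/3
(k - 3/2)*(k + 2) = k^2 + k/2 - 3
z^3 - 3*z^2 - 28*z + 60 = (z - 6)*(z - 2)*(z + 5)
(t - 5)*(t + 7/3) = t^2 - 8*t/3 - 35/3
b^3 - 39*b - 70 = (b - 7)*(b + 2)*(b + 5)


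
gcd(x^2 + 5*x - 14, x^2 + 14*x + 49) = x + 7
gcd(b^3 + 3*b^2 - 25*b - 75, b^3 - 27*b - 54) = b + 3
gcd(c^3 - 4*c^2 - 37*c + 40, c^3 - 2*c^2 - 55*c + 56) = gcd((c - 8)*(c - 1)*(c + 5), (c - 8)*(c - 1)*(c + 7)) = c^2 - 9*c + 8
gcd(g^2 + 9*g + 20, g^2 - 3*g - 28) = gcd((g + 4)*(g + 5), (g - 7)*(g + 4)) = g + 4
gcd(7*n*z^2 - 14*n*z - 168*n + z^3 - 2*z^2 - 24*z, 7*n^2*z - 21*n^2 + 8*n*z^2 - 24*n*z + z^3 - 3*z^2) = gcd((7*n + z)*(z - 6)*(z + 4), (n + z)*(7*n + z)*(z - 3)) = 7*n + z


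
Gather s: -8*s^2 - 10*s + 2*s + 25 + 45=-8*s^2 - 8*s + 70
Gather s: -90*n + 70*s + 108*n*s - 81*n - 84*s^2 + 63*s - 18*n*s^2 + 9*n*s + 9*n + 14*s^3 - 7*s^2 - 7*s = -162*n + 14*s^3 + s^2*(-18*n - 91) + s*(117*n + 126)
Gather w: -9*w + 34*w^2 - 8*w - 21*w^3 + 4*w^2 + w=-21*w^3 + 38*w^2 - 16*w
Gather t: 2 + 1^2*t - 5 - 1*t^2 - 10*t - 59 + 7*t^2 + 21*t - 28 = 6*t^2 + 12*t - 90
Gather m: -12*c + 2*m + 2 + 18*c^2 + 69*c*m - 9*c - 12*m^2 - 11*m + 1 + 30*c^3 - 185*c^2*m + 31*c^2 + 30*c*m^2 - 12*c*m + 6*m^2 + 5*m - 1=30*c^3 + 49*c^2 - 21*c + m^2*(30*c - 6) + m*(-185*c^2 + 57*c - 4) + 2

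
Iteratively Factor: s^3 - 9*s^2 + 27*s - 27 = (s - 3)*(s^2 - 6*s + 9) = (s - 3)^2*(s - 3)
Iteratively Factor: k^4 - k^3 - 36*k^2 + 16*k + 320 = (k - 4)*(k^3 + 3*k^2 - 24*k - 80) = (k - 5)*(k - 4)*(k^2 + 8*k + 16) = (k - 5)*(k - 4)*(k + 4)*(k + 4)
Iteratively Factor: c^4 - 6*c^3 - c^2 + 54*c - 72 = (c + 3)*(c^3 - 9*c^2 + 26*c - 24) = (c - 2)*(c + 3)*(c^2 - 7*c + 12) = (c - 4)*(c - 2)*(c + 3)*(c - 3)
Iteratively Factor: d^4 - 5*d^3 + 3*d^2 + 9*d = (d + 1)*(d^3 - 6*d^2 + 9*d) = (d - 3)*(d + 1)*(d^2 - 3*d) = d*(d - 3)*(d + 1)*(d - 3)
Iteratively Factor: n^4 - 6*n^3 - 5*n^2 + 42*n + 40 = (n + 1)*(n^3 - 7*n^2 + 2*n + 40) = (n - 5)*(n + 1)*(n^2 - 2*n - 8) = (n - 5)*(n + 1)*(n + 2)*(n - 4)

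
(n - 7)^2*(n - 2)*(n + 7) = n^4 - 9*n^3 - 35*n^2 + 441*n - 686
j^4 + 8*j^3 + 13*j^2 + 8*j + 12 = (j + 2)*(j + 6)*(j - I)*(j + I)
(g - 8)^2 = g^2 - 16*g + 64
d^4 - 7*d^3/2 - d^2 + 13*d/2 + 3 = (d - 3)*(d - 2)*(d + 1/2)*(d + 1)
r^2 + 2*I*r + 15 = (r - 3*I)*(r + 5*I)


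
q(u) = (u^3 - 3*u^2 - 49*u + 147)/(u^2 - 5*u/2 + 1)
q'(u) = (5/2 - 2*u)*(u^3 - 3*u^2 - 49*u + 147)/(u^2 - 5*u/2 + 1)^2 + (3*u^2 - 6*u - 49)/(u^2 - 5*u/2 + 1) = 2*(2*u^4 - 10*u^3 + 119*u^2 - 600*u + 637)/(4*u^4 - 20*u^3 + 33*u^2 - 20*u + 4)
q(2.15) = 152.41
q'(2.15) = -1302.49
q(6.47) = -0.93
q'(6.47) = 1.78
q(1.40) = -139.38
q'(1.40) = 17.98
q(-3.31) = 11.87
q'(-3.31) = 5.53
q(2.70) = 8.13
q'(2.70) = -43.44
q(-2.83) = 14.86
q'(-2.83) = 7.04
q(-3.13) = 12.90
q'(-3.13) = 6.03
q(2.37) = 39.50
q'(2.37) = -194.90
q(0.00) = 147.00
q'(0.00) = 318.50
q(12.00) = 7.43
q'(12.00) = 1.31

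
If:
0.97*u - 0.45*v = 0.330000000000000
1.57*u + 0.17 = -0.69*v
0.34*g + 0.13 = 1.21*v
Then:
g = -2.15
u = 0.11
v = -0.50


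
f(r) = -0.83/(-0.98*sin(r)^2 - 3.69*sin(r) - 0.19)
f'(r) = -0.83*(1.96*sin(r)*cos(r) + 3.69*cos(r))/(-0.98*sin(r)^2 - 3.69*sin(r) - 0.19)^2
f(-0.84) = -0.41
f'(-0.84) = -0.30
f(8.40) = 0.20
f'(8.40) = 0.14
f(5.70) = -0.54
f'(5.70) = -0.76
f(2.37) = 0.26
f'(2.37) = 0.29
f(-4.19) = 0.20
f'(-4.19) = 0.13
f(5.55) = -0.45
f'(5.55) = -0.43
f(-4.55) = 0.17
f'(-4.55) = 0.03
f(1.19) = 0.19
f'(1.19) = -0.09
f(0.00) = 4.37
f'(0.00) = -84.84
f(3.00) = 1.14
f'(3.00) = 6.11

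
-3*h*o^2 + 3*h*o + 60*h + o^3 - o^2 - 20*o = (-3*h + o)*(o - 5)*(o + 4)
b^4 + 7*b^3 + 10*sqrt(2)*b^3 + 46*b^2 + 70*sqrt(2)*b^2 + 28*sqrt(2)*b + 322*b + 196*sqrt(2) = (b + 7)*(b + sqrt(2))*(b + 2*sqrt(2))*(b + 7*sqrt(2))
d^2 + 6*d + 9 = (d + 3)^2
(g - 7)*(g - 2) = g^2 - 9*g + 14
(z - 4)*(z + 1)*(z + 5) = z^3 + 2*z^2 - 19*z - 20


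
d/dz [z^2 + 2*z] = 2*z + 2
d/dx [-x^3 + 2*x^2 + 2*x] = -3*x^2 + 4*x + 2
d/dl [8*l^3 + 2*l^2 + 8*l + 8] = 24*l^2 + 4*l + 8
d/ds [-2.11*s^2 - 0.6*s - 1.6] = -4.22*s - 0.6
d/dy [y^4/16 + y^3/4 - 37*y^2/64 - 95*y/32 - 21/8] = y^3/4 + 3*y^2/4 - 37*y/32 - 95/32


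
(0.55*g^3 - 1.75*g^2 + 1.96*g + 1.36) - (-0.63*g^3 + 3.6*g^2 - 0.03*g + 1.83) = 1.18*g^3 - 5.35*g^2 + 1.99*g - 0.47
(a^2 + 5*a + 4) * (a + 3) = a^3 + 8*a^2 + 19*a + 12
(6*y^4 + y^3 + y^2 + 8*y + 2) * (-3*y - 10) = -18*y^5 - 63*y^4 - 13*y^3 - 34*y^2 - 86*y - 20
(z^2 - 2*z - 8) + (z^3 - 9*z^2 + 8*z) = z^3 - 8*z^2 + 6*z - 8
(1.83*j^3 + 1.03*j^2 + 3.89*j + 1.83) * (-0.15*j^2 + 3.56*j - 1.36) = -0.2745*j^5 + 6.3603*j^4 + 0.5945*j^3 + 12.1731*j^2 + 1.2244*j - 2.4888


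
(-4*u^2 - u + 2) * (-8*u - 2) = 32*u^3 + 16*u^2 - 14*u - 4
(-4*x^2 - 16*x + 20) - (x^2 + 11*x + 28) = -5*x^2 - 27*x - 8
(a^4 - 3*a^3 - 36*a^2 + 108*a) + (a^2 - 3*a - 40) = a^4 - 3*a^3 - 35*a^2 + 105*a - 40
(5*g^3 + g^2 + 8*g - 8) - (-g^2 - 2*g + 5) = 5*g^3 + 2*g^2 + 10*g - 13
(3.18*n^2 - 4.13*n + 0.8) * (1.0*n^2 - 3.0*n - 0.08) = 3.18*n^4 - 13.67*n^3 + 12.9356*n^2 - 2.0696*n - 0.064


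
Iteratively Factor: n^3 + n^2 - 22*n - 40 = (n + 4)*(n^2 - 3*n - 10) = (n + 2)*(n + 4)*(n - 5)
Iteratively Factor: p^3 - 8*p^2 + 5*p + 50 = (p + 2)*(p^2 - 10*p + 25) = (p - 5)*(p + 2)*(p - 5)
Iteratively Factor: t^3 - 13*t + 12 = (t - 3)*(t^2 + 3*t - 4) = (t - 3)*(t - 1)*(t + 4)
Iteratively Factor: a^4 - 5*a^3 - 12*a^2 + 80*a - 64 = (a - 1)*(a^3 - 4*a^2 - 16*a + 64) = (a - 4)*(a - 1)*(a^2 - 16) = (a - 4)^2*(a - 1)*(a + 4)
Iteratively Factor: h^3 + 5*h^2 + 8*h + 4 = (h + 1)*(h^2 + 4*h + 4) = (h + 1)*(h + 2)*(h + 2)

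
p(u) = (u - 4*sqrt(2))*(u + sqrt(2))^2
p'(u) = (u - 4*sqrt(2))*(2*u + 2*sqrt(2)) + (u + sqrt(2))^2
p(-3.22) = -28.95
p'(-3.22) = 35.32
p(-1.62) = -0.31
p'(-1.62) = 3.04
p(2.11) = -44.05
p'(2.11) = -12.58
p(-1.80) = -1.11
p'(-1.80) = 5.90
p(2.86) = -51.10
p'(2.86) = -5.64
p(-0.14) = -9.41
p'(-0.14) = -13.15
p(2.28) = -46.08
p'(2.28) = -11.30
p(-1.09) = -0.71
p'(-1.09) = -4.27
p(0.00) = -11.31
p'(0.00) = -14.00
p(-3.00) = -21.77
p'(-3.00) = 29.97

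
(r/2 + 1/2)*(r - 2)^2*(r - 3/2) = r^4/2 - 9*r^3/4 + 9*r^2/4 + 2*r - 3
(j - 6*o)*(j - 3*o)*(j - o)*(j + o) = j^4 - 9*j^3*o + 17*j^2*o^2 + 9*j*o^3 - 18*o^4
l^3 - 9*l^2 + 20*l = l*(l - 5)*(l - 4)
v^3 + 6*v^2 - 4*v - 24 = (v - 2)*(v + 2)*(v + 6)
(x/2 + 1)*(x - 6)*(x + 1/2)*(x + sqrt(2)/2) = x^4/2 - 7*x^3/4 + sqrt(2)*x^3/4 - 7*x^2 - 7*sqrt(2)*x^2/8 - 7*sqrt(2)*x/2 - 3*x - 3*sqrt(2)/2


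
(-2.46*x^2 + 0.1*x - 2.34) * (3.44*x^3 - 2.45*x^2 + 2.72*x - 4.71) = -8.4624*x^5 + 6.371*x^4 - 14.9858*x^3 + 17.5916*x^2 - 6.8358*x + 11.0214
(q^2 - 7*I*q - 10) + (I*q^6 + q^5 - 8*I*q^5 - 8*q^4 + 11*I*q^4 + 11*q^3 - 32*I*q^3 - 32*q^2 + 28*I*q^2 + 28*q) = I*q^6 + q^5 - 8*I*q^5 - 8*q^4 + 11*I*q^4 + 11*q^3 - 32*I*q^3 - 31*q^2 + 28*I*q^2 + 28*q - 7*I*q - 10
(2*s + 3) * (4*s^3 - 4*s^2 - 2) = 8*s^4 + 4*s^3 - 12*s^2 - 4*s - 6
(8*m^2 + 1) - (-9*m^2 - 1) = 17*m^2 + 2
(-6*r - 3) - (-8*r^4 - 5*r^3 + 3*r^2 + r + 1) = 8*r^4 + 5*r^3 - 3*r^2 - 7*r - 4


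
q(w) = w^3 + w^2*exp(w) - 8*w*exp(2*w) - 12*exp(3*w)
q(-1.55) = -2.77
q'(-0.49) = -8.07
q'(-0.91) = 0.80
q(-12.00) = -1728.00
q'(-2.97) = 26.71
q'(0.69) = -355.85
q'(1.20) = -1600.30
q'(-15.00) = 675.00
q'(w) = w^2*exp(w) + 3*w^2 - 16*w*exp(2*w) + 2*w*exp(w) - 36*exp(3*w) - 8*exp(2*w)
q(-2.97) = -25.68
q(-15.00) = -3375.00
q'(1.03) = -971.32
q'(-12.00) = 432.00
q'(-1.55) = 7.47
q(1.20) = -538.49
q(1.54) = -1471.28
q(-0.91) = -0.02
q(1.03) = -324.31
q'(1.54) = -4331.44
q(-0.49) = -1.26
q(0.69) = -115.76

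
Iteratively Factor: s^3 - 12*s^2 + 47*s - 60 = (s - 3)*(s^2 - 9*s + 20) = (s - 4)*(s - 3)*(s - 5)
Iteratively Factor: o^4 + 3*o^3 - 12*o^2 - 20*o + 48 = (o + 4)*(o^3 - o^2 - 8*o + 12) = (o - 2)*(o + 4)*(o^2 + o - 6) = (o - 2)*(o + 3)*(o + 4)*(o - 2)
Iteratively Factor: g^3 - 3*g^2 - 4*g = (g + 1)*(g^2 - 4*g) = (g - 4)*(g + 1)*(g)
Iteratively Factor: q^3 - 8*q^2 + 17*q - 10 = (q - 2)*(q^2 - 6*q + 5) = (q - 5)*(q - 2)*(q - 1)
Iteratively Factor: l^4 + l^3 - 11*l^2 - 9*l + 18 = (l + 2)*(l^3 - l^2 - 9*l + 9) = (l + 2)*(l + 3)*(l^2 - 4*l + 3) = (l - 1)*(l + 2)*(l + 3)*(l - 3)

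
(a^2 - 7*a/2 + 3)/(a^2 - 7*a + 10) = (a - 3/2)/(a - 5)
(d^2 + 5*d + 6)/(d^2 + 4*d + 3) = (d + 2)/(d + 1)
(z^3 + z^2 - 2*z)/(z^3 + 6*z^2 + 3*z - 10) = z/(z + 5)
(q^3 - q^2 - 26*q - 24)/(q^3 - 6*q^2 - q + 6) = (q + 4)/(q - 1)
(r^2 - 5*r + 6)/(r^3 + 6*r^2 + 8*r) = (r^2 - 5*r + 6)/(r*(r^2 + 6*r + 8))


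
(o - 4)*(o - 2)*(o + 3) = o^3 - 3*o^2 - 10*o + 24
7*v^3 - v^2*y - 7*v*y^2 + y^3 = (-7*v + y)*(-v + y)*(v + y)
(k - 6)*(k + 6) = k^2 - 36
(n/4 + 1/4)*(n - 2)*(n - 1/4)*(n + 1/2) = n^4/4 - 3*n^3/16 - 19*n^2/32 - 3*n/32 + 1/16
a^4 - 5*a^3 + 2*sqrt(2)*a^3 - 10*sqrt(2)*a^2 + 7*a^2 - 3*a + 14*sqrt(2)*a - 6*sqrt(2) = (a - 3)*(a - 1)^2*(a + 2*sqrt(2))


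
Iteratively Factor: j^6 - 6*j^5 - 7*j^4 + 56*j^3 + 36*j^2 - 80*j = (j + 2)*(j^5 - 8*j^4 + 9*j^3 + 38*j^2 - 40*j) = (j - 1)*(j + 2)*(j^4 - 7*j^3 + 2*j^2 + 40*j) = (j - 4)*(j - 1)*(j + 2)*(j^3 - 3*j^2 - 10*j) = (j - 5)*(j - 4)*(j - 1)*(j + 2)*(j^2 + 2*j) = (j - 5)*(j - 4)*(j - 1)*(j + 2)^2*(j)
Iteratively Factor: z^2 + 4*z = (z)*(z + 4)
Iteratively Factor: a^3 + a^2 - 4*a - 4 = (a + 2)*(a^2 - a - 2) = (a + 1)*(a + 2)*(a - 2)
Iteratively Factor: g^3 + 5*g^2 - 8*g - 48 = (g + 4)*(g^2 + g - 12) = (g - 3)*(g + 4)*(g + 4)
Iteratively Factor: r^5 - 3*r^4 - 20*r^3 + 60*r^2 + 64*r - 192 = (r - 4)*(r^4 + r^3 - 16*r^2 - 4*r + 48) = (r - 4)*(r - 3)*(r^3 + 4*r^2 - 4*r - 16) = (r - 4)*(r - 3)*(r + 2)*(r^2 + 2*r - 8) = (r - 4)*(r - 3)*(r + 2)*(r + 4)*(r - 2)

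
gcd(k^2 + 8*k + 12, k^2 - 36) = k + 6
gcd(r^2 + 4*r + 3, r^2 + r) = r + 1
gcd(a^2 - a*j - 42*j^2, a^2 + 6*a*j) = a + 6*j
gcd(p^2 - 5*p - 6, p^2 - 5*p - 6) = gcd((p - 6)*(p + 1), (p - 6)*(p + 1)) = p^2 - 5*p - 6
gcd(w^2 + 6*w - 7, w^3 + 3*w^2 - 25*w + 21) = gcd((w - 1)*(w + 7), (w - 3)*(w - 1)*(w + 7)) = w^2 + 6*w - 7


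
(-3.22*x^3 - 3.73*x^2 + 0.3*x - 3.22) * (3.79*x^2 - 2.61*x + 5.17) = -12.2038*x^5 - 5.7325*x^4 - 5.7751*x^3 - 32.2709*x^2 + 9.9552*x - 16.6474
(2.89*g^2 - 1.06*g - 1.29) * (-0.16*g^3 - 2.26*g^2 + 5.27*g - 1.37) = -0.4624*g^5 - 6.3618*g^4 + 17.8323*g^3 - 6.6301*g^2 - 5.3461*g + 1.7673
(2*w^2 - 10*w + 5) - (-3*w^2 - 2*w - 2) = 5*w^2 - 8*w + 7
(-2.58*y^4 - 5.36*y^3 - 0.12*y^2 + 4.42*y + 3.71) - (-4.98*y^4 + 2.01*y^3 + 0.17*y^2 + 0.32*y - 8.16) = 2.4*y^4 - 7.37*y^3 - 0.29*y^2 + 4.1*y + 11.87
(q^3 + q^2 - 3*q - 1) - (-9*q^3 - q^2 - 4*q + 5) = 10*q^3 + 2*q^2 + q - 6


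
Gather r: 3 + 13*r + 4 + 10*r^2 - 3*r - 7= 10*r^2 + 10*r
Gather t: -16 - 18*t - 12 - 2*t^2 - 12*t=-2*t^2 - 30*t - 28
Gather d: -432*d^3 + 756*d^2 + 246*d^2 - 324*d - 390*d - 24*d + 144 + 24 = -432*d^3 + 1002*d^2 - 738*d + 168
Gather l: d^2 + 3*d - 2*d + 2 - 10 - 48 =d^2 + d - 56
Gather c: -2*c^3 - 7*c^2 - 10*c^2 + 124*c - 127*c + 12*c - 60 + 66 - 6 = -2*c^3 - 17*c^2 + 9*c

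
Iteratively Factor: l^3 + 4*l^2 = (l)*(l^2 + 4*l) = l*(l + 4)*(l)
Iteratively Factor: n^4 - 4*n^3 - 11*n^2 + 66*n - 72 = (n - 2)*(n^3 - 2*n^2 - 15*n + 36) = (n - 3)*(n - 2)*(n^2 + n - 12) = (n - 3)*(n - 2)*(n + 4)*(n - 3)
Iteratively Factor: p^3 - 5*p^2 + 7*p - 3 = (p - 1)*(p^2 - 4*p + 3) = (p - 1)^2*(p - 3)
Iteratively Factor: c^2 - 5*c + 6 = (c - 3)*(c - 2)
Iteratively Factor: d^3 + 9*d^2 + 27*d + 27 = (d + 3)*(d^2 + 6*d + 9) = (d + 3)^2*(d + 3)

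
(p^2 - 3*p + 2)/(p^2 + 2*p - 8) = (p - 1)/(p + 4)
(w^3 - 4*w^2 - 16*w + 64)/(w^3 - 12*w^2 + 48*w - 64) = (w + 4)/(w - 4)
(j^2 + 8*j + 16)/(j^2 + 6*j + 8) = (j + 4)/(j + 2)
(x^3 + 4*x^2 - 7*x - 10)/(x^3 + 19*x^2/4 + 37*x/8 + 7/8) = 8*(x^2 + 3*x - 10)/(8*x^2 + 30*x + 7)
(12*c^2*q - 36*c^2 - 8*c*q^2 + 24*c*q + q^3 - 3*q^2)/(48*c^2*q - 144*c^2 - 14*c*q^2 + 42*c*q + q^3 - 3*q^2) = (-2*c + q)/(-8*c + q)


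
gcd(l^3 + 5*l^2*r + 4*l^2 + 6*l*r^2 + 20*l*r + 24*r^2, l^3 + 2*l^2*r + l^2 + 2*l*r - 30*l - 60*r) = l + 2*r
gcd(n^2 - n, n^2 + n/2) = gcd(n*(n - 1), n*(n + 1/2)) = n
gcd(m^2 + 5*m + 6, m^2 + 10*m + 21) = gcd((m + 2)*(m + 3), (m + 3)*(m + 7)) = m + 3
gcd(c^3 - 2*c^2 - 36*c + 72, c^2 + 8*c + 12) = c + 6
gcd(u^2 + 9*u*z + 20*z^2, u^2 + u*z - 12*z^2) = u + 4*z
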